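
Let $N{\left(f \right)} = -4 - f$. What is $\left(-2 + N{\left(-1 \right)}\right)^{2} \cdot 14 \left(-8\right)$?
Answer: $-2800$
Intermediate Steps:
$\left(-2 + N{\left(-1 \right)}\right)^{2} \cdot 14 \left(-8\right) = \left(-2 - 3\right)^{2} \cdot 14 \left(-8\right) = \left(-5\right)^{2} \cdot 14 \left(-8\right) = 25 \cdot 14 \left(-8\right) = 350 \left(-8\right) = -2800$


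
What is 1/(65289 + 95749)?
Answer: 1/161038 ≈ 6.2097e-6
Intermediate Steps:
1/(65289 + 95749) = 1/161038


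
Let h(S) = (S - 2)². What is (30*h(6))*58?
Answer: 27840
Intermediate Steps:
h(S) = (-2 + S)²
(30*h(6))*58 = (30*(-2 + 6)²)*58 = (30*4²)*58 = (30*16)*58 = 480*58 = 27840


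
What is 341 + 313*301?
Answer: 94554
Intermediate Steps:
341 + 313*301 = 341 + 94213 = 94554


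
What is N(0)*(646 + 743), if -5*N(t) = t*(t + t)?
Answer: 0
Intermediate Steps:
N(t) = -2*t²/5 (N(t) = -t*(t + t)/5 = -t*2*t/5 = -2*t²/5)
N(0)*(646 + 743) = (-⅖*0²)*(646 + 743) = -⅖*0*1389 = 0*1389 = 0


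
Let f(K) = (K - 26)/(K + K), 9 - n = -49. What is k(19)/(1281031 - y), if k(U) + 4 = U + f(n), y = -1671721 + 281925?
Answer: 443/77453983 ≈ 5.7195e-6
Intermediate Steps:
n = 58 (n = 9 - 1*(-49) = 9 + 49 = 58)
y = -1389796
f(K) = (-26 + K)/(2*K) (f(K) = (-26 + K)/((2*K)) = (-26 + K)*(1/(2*K)) = (-26 + K)/(2*K))
k(U) = -108/29 + U (k(U) = -4 + (U + (1/2)*(-26 + 58)/58) = -4 + (U + (1/2)*(1/58)*32) = -4 + (U + 8/29) = -4 + (8/29 + U) = -108/29 + U)
k(19)/(1281031 - y) = (-108/29 + 19)/(1281031 - 1*(-1389796)) = 443/(29*(1281031 + 1389796)) = (443/29)/2670827 = (443/29)*(1/2670827) = 443/77453983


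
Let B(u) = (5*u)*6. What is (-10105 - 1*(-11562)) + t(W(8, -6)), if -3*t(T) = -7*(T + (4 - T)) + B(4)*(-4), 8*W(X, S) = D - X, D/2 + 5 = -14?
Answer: 4879/3 ≈ 1626.3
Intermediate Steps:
D = -38 (D = -10 + 2*(-14) = -10 - 28 = -38)
W(X, S) = -19/4 - X/8 (W(X, S) = (-38 - X)/8 = -19/4 - X/8)
B(u) = 30*u
t(T) = 508/3 (t(T) = -(-7*(T + (4 - T)) + (30*4)*(-4))/3 = -(-7*4 + 120*(-4))/3 = -(-28 - 480)/3 = -⅓*(-508) = 508/3)
(-10105 - 1*(-11562)) + t(W(8, -6)) = (-10105 - 1*(-11562)) + 508/3 = (-10105 + 11562) + 508/3 = 1457 + 508/3 = 4879/3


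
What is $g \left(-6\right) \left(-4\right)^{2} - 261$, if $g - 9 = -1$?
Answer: $-1029$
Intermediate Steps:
$g = 8$ ($g = 9 - 1 = 8$)
$g \left(-6\right) \left(-4\right)^{2} - 261 = 8 \left(-6\right) \left(-4\right)^{2} - 261 = \left(-48\right) 16 - 261 = -768 - 261 = -1029$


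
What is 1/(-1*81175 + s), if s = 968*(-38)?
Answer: -1/117959 ≈ -8.4775e-6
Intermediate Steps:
s = -36784
1/(-1*81175 + s) = 1/(-1*81175 - 36784) = 1/(-81175 - 36784) = 1/(-117959) = -1/117959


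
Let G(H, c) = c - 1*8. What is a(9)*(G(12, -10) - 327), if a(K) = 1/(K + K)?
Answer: -115/6 ≈ -19.167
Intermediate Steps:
a(K) = 1/(2*K)
G(H, c) = -8 + c (G(H, c) = c - 8 = -8 + c)
a(9)*(G(12, -10) - 327) = ((½)/9)*((-8 - 10) - 327) = ((½)*(⅑))*(-18 - 327) = (1/18)*(-345) = -115/6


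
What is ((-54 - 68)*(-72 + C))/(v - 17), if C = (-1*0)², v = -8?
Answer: -8784/25 ≈ -351.36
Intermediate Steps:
C = 0 (C = 0² = 0)
((-54 - 68)*(-72 + C))/(v - 17) = ((-54 - 68)*(-72 + 0))/(-8 - 17) = -122*(-72)/(-25) = 8784*(-1/25) = -8784/25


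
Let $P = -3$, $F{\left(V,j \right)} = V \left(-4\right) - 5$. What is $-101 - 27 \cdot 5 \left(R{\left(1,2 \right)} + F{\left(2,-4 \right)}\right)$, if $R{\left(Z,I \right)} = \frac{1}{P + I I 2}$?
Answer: $1627$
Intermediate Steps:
$F{\left(V,j \right)} = -5 - 4 V$ ($F{\left(V,j \right)} = - 4 V - 5 = -5 - 4 V$)
$R{\left(Z,I \right)} = \frac{1}{-3 + 2 I^{2}}$ ($R{\left(Z,I \right)} = \frac{1}{-3 + I I 2} = \frac{1}{-3 + I^{2} \cdot 2} = \frac{1}{-3 + 2 I^{2}}$)
$-101 - 27 \cdot 5 \left(R{\left(1,2 \right)} + F{\left(2,-4 \right)}\right) = -101 - 27 \cdot 5 \left(\frac{1}{-3 + 2 \cdot 2^{2}} - 13\right) = -101 - 27 \cdot 5 \left(\frac{1}{-3 + 2 \cdot 4} - 13\right) = -101 - 27 \cdot 5 \left(\frac{1}{-3 + 8} - 13\right) = -101 - 27 \cdot 5 \left(\frac{1}{5} - 13\right) = -101 - 27 \cdot 5 \left(- \frac{64}{5}\right) = -101 - -1728 = -101 + 1728 = 1627$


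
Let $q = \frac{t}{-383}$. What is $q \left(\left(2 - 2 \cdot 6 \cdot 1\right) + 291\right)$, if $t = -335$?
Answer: $\frac{94135}{383} \approx 245.78$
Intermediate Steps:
$q = \frac{335}{383}$ ($q = - \frac{335}{-383} = \left(-335\right) \left(- \frac{1}{383}\right) = \frac{335}{383} \approx 0.87467$)
$q \left(\left(2 - 2 \cdot 6 \cdot 1\right) + 291\right) = \frac{335 \left(\left(2 - 2 \cdot 6 \cdot 1\right) + 291\right)}{383} = \frac{335 \left(\left(2 - 12\right) + 291\right)}{383} = \frac{335 \left(-10 + 291\right)}{383} = \frac{335}{383} \cdot 281 = \frac{94135}{383}$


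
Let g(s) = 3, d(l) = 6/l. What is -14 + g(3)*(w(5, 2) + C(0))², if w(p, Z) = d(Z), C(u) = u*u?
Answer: 13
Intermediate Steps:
C(u) = u²
w(p, Z) = 6/Z
-14 + g(3)*(w(5, 2) + C(0))² = -14 + 3*(6/2 + 0²)² = -14 + 3*(6*(½) + 0)² = -14 + 3*(3 + 0)² = -14 + 3*3² = -14 + 3*9 = -14 + 27 = 13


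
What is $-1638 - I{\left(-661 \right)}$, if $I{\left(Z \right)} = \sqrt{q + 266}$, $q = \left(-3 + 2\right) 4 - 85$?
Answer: $-1638 - \sqrt{177} \approx -1651.3$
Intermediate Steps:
$q = -89$ ($q = \left(-1\right) 4 - 85 = -4 - 85 = -89$)
$I{\left(Z \right)} = \sqrt{177}$ ($I{\left(Z \right)} = \sqrt{-89 + 266} = \sqrt{177}$)
$-1638 - I{\left(-661 \right)} = -1638 - \sqrt{177}$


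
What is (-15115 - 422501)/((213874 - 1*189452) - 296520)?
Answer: 218808/136049 ≈ 1.6083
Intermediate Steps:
(-15115 - 422501)/((213874 - 1*189452) - 296520) = -437616/((213874 - 189452) - 296520) = -437616/(24422 - 296520) = -437616/(-272098) = -437616*(-1/272098) = 218808/136049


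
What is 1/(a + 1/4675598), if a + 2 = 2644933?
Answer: 4675598/12366634093739 ≈ 3.7808e-7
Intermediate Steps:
a = 2644931 (a = -2 + 2644933 = 2644931)
1/(a + 1/4675598) = 1/(2644931 + 1/4675598) = 1/(12366634093739/4675598) = 4675598/12366634093739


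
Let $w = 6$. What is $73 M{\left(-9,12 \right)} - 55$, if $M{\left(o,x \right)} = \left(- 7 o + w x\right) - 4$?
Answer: $9508$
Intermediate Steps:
$M{\left(o,x \right)} = -4 - 7 o + 6 x$ ($M{\left(o,x \right)} = \left(- 7 o + 6 x\right) - 4 = -4 - 7 o + 6 x$)
$73 M{\left(-9,12 \right)} - 55 = 73 \left(-4 - -63 + 6 \cdot 12\right) - 55 = 73 \left(-4 + 63 + 72\right) - 55 = 73 \cdot 131 - 55 = 9563 - 55 = 9508$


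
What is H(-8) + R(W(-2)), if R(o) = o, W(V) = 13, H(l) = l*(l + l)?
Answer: 141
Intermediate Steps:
H(l) = 2*l² (H(l) = l*(2*l) = 2*l²)
H(-8) + R(W(-2)) = 2*(-8)² + 13 = 2*64 + 13 = 128 + 13 = 141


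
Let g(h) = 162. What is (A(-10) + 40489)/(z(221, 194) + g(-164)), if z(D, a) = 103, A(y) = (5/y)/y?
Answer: 809781/5300 ≈ 152.79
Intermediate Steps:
A(y) = 5/y²
(A(-10) + 40489)/(z(221, 194) + g(-164)) = (5/(-10)² + 40489)/(103 + 162) = (5*(1/100) + 40489)/265 = (1/20 + 40489)*(1/265) = (809781/20)*(1/265) = 809781/5300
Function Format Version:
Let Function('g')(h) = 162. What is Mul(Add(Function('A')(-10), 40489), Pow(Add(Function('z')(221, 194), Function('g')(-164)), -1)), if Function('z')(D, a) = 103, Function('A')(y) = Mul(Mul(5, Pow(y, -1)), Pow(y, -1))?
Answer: Rational(809781, 5300) ≈ 152.79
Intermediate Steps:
Function('A')(y) = Mul(5, Pow(y, -2))
Mul(Add(Function('A')(-10), 40489), Pow(Add(Function('z')(221, 194), Function('g')(-164)), -1)) = Mul(Add(Mul(5, Pow(-10, -2)), 40489), Pow(Add(103, 162), -1)) = Mul(Add(Mul(5, Rational(1, 100)), 40489), Pow(265, -1)) = Mul(Add(Rational(1, 20), 40489), Rational(1, 265)) = Mul(Rational(809781, 20), Rational(1, 265)) = Rational(809781, 5300)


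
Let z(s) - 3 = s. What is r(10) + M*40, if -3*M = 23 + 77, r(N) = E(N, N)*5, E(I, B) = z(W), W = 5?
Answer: -3880/3 ≈ -1293.3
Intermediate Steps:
z(s) = 3 + s
E(I, B) = 8 (E(I, B) = 3 + 5 = 8)
r(N) = 40 (r(N) = 8*5 = 40)
M = -100/3 (M = -(23 + 77)/3 = -1/3*100 = -100/3 ≈ -33.333)
r(10) + M*40 = 40 - 100/3*40 = 40 - 4000/3 = -3880/3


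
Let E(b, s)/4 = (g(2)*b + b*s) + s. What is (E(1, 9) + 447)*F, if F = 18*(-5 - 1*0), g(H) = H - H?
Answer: -46710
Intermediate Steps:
g(H) = 0
F = -90 (F = 18*(-5 + 0) = 18*(-5) = -90)
E(b, s) = 4*s + 4*b*s (E(b, s) = 4*((0*b + b*s) + s) = 4*((0 + b*s) + s) = 4*(b*s + s) = 4*(s + b*s) = 4*s + 4*b*s)
(E(1, 9) + 447)*F = (4*9*(1 + 1) + 447)*(-90) = (4*9*2 + 447)*(-90) = (72 + 447)*(-90) = 519*(-90) = -46710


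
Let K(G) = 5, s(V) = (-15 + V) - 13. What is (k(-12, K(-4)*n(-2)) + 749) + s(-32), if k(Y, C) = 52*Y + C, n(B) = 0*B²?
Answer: 65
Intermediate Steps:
n(B) = 0
s(V) = -28 + V
k(Y, C) = C + 52*Y
(k(-12, K(-4)*n(-2)) + 749) + s(-32) = ((5*0 + 52*(-12)) + 749) + (-28 - 32) = ((0 - 624) + 749) - 60 = (-624 + 749) - 60 = 125 - 60 = 65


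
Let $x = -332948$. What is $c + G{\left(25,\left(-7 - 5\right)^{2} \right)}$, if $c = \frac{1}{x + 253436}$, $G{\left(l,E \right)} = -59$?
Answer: $- \frac{4691209}{79512} \approx -59.0$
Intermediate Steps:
$c = - \frac{1}{79512}$ ($c = \frac{1}{-332948 + 253436} = \frac{1}{-79512} = - \frac{1}{79512} \approx -1.2577 \cdot 10^{-5}$)
$c + G{\left(25,\left(-7 - 5\right)^{2} \right)} = - \frac{1}{79512} - 59 = - \frac{4691209}{79512}$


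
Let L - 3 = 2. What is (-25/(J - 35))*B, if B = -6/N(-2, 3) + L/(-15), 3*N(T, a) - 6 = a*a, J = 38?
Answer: 115/9 ≈ 12.778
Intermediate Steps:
N(T, a) = 2 + a**2/3 (N(T, a) = 2 + (a*a)/3 = 2 + a**2/3)
L = 5 (L = 3 + 2 = 5)
B = -23/15 (B = -6/(2 + (1/3)*3**2) + 5/(-15) = -6/(2 + (1/3)*9) + 5*(-1/15) = -6/(2 + 3) - 1/3 = -6/5 - 1/3 = -23/15 ≈ -1.5333)
(-25/(J - 35))*B = (-25/(38 - 35))*(-23/15) = (-25/3)*(-23/15) = ((1/3)*(-25))*(-23/15) = -25/3*(-23/15) = 115/9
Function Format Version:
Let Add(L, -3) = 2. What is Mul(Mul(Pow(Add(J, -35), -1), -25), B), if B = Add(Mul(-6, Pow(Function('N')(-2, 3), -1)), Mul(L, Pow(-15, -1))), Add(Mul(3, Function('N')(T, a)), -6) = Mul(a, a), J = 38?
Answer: Rational(115, 9) ≈ 12.778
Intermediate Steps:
Function('N')(T, a) = Add(2, Mul(Rational(1, 3), Pow(a, 2))) (Function('N')(T, a) = Add(2, Mul(Rational(1, 3), Mul(a, a))) = Add(2, Mul(Rational(1, 3), Pow(a, 2))))
L = 5 (L = Add(3, 2) = 5)
B = Rational(-23, 15) (B = Add(Mul(-6, Pow(Add(2, Mul(Rational(1, 3), Pow(3, 2))), -1)), Mul(5, Pow(-15, -1))) = Add(Mul(-6, Pow(Add(2, Mul(Rational(1, 3), 9)), -1)), Mul(5, Rational(-1, 15))) = Add(Mul(-6, Pow(Add(2, 3), -1)), Rational(-1, 3)) = Add(Mul(-6, Pow(5, -1)), Rational(-1, 3)) = Add(Mul(-6, Rational(1, 5)), Rational(-1, 3)) = Add(Rational(-6, 5), Rational(-1, 3)) = Rational(-23, 15) ≈ -1.5333)
Mul(Mul(Pow(Add(J, -35), -1), -25), B) = Mul(Mul(Pow(Add(38, -35), -1), -25), Rational(-23, 15)) = Mul(Mul(Pow(3, -1), -25), Rational(-23, 15)) = Mul(Mul(Rational(1, 3), -25), Rational(-23, 15)) = Mul(Rational(-25, 3), Rational(-23, 15)) = Rational(115, 9)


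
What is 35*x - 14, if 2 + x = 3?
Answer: 21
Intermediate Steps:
x = 1 (x = -2 + 3 = 1)
35*x - 14 = 35*1 - 14 = 35 - 14 = 21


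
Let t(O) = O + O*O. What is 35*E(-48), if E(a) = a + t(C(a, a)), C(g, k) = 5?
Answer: -630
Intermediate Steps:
t(O) = O + O²
E(a) = 30 + a (E(a) = a + 5*(1 + 5) = a + 5*6 = a + 30 = 30 + a)
35*E(-48) = 35*(30 - 48) = 35*(-18) = -630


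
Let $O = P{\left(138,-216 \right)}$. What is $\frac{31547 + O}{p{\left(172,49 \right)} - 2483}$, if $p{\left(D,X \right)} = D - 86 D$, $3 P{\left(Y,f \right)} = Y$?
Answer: $- \frac{10531}{5701} \approx -1.8472$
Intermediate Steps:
$P{\left(Y,f \right)} = \frac{Y}{3}$
$p{\left(D,X \right)} = - 85 D$
$O = 46$ ($O = \frac{1}{3} \cdot 138 = 46$)
$\frac{31547 + O}{p{\left(172,49 \right)} - 2483} = \frac{31547 + 46}{\left(-85\right) 172 - 2483} = \frac{31593}{-14620 - 2483} = \frac{31593}{-17103} = 31593 \left(- \frac{1}{17103}\right) = - \frac{10531}{5701}$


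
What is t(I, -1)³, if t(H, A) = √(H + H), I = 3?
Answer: 6*√6 ≈ 14.697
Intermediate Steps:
t(H, A) = √2*√H (t(H, A) = √(2*H) = √2*√H)
t(I, -1)³ = (√2*√3)³ = (√6)³ = 6*√6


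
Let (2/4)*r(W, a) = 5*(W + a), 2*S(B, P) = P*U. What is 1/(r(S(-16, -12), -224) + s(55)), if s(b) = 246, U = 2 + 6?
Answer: -1/2474 ≈ -0.00040420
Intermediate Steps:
U = 8
S(B, P) = 4*P (S(B, P) = (P*8)/2 = (8*P)/2 = 4*P)
r(W, a) = 10*W + 10*a (r(W, a) = 2*(5*(W + a)) = 2*(5*W + 5*a) = 10*W + 10*a)
1/(r(S(-16, -12), -224) + s(55)) = 1/((10*(4*(-12)) + 10*(-224)) + 246) = 1/((10*(-48) - 2240) + 246) = 1/((-480 - 2240) + 246) = 1/(-2720 + 246) = 1/(-2474) = -1/2474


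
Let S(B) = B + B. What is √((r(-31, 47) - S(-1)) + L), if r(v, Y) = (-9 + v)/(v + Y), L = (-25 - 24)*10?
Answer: 3*I*√218/2 ≈ 22.147*I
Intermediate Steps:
L = -490 (L = -49*10 = -490)
S(B) = 2*B
r(v, Y) = (-9 + v)/(Y + v)
√((r(-31, 47) - S(-1)) + L) = √(((-9 - 31)/(47 - 31) - 2*(-1)) - 490) = √((-40/16 - 1*(-2)) - 490) = √(((1/16)*(-40) + 2) - 490) = √((-5/2 + 2) - 490) = √(-½ - 490) = √(-981/2) = 3*I*√218/2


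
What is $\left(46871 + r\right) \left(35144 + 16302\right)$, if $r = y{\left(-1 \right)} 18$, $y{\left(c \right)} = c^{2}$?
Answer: $2412251494$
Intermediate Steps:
$r = 18$ ($r = \left(-1\right)^{2} \cdot 18 = 1 \cdot 18 = 18$)
$\left(46871 + r\right) \left(35144 + 16302\right) = \left(46871 + 18\right) \left(35144 + 16302\right) = 46889 \cdot 51446 = 2412251494$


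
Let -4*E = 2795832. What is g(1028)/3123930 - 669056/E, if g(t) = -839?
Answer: 348249614053/363915977490 ≈ 0.95695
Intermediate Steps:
E = -698958 (E = -¼*2795832 = -698958)
g(1028)/3123930 - 669056/E = -839/3123930 - 669056/(-698958) = -839*1/3123930 - 669056*(-1/698958) = -839/3123930 + 334528/349479 = 348249614053/363915977490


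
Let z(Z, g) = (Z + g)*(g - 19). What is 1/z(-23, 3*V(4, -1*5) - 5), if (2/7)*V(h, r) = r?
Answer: 4/24633 ≈ 0.00016238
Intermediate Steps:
V(h, r) = 7*r/2
z(Z, g) = (-19 + g)*(Z + g) (z(Z, g) = (Z + g)*(-19 + g) = (-19 + g)*(Z + g))
1/z(-23, 3*V(4, -1*5) - 5) = 1/((3*(7*(-1*5)/2) - 5)² - 19*(-23) - 19*(3*(7*(-1*5)/2) - 5) - 23*(3*(7*(-1*5)/2) - 5)) = 1/((3*((7/2)*(-5)) - 5)² + 437 - 19*(3*((7/2)*(-5)) - 5) - 23*(3*((7/2)*(-5)) - 5)) = 1/((3*(-35/2) - 5)² + 437 - 19*(3*(-35/2) - 5) - 23*(3*(-35/2) - 5)) = 1/((-105/2 - 5)² + 437 - 19*(-105/2 - 5) - 23*(-105/2 - 5)) = 1/((-115/2)² + 437 - 19*(-115/2) - 23*(-115/2)) = 1/(13225/4 + 437 + 2185/2 + 2645/2) = 1/(24633/4) = 4/24633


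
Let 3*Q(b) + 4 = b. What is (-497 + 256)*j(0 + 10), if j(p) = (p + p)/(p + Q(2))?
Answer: -3615/7 ≈ -516.43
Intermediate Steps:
Q(b) = -4/3 + b/3
j(p) = 2*p/(-2/3 + p) (j(p) = (p + p)/(p + (-4/3 + (1/3)*2)) = (2*p)/(p + (-4/3 + 2/3)) = (2*p)/(p - 2/3) = (2*p)/(-2/3 + p) = 2*p/(-2/3 + p))
(-497 + 256)*j(0 + 10) = (-497 + 256)*(6*(0 + 10)/(-2 + 3*(0 + 10))) = -1446*10/(-2 + 3*10) = -1446*10/(-2 + 30) = -1446*10/28 = -241*15/7 = -3615/7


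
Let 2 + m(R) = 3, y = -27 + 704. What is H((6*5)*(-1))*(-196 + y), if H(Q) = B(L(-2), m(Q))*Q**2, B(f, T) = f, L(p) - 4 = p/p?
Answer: 2164500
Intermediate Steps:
y = 677
m(R) = 1 (m(R) = -2 + 3 = 1)
L(p) = 5 (L(p) = 4 + p/p = 4 + 1 = 5)
H(Q) = 5*Q**2
H((6*5)*(-1))*(-196 + y) = (5*((6*5)*(-1))**2)*(-196 + 677) = (5*(30*(-1))**2)*481 = (5*(-30)**2)*481 = (5*900)*481 = 4500*481 = 2164500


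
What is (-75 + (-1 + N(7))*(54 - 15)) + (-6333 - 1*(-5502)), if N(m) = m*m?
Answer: 966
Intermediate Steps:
N(m) = m²
(-75 + (-1 + N(7))*(54 - 15)) + (-6333 - 1*(-5502)) = (-75 + (-1 + 7²)*(54 - 15)) + (-6333 - 1*(-5502)) = (-75 + (-1 + 49)*39) + (-6333 + 5502) = (-75 + 48*39) - 831 = (-75 + 1872) - 831 = 1797 - 831 = 966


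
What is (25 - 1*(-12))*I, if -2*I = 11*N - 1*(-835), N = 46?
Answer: -49617/2 ≈ -24809.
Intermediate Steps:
I = -1341/2 (I = -(11*46 - 1*(-835))/2 = -(506 + 835)/2 = -½*1341 = -1341/2 ≈ -670.50)
(25 - 1*(-12))*I = (25 - 1*(-12))*(-1341/2) = (25 + 12)*(-1341/2) = 37*(-1341/2) = -49617/2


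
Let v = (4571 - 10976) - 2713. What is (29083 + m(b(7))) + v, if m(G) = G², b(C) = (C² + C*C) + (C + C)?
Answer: 32509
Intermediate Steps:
v = -9118 (v = -6405 - 2713 = -9118)
b(C) = 2*C + 2*C² (b(C) = (C² + C²) + 2*C = 2*C² + 2*C = 2*C + 2*C²)
(29083 + m(b(7))) + v = (29083 + (2*7*(1 + 7))²) - 9118 = (29083 + (2*7*8)²) - 9118 = (29083 + 112²) - 9118 = (29083 + 12544) - 9118 = 41627 - 9118 = 32509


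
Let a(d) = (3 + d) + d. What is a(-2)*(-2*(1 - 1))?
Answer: 0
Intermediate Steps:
a(d) = 3 + 2*d
a(-2)*(-2*(1 - 1)) = (3 + 2*(-2))*(-2*(1 - 1)) = (3 - 4)*(-2*0) = -1*0 = 0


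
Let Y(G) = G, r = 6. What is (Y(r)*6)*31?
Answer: 1116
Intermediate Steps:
(Y(r)*6)*31 = (6*6)*31 = 36*31 = 1116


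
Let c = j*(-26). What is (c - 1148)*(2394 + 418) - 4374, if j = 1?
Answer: -3305662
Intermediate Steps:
c = -26 (c = 1*(-26) = -26)
(c - 1148)*(2394 + 418) - 4374 = (-26 - 1148)*(2394 + 418) - 4374 = -1174*2812 - 4374 = -3301288 - 4374 = -3305662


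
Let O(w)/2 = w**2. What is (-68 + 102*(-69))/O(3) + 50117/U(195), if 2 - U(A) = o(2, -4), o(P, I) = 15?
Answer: -497242/117 ≈ -4249.9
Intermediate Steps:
U(A) = -13 (U(A) = 2 - 1*15 = 2 - 15 = -13)
O(w) = 2*w**2
(-68 + 102*(-69))/O(3) + 50117/U(195) = (-68 + 102*(-69))/((2*3**2)) + 50117/(-13) = (-68 - 7038)/((2*9)) + 50117*(-1/13) = -7106/18 - 50117/13 = -7106*1/18 - 50117/13 = -3553/9 - 50117/13 = -497242/117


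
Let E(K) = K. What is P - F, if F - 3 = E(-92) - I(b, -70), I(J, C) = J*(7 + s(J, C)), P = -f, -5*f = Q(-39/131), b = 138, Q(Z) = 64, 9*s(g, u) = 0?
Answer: 5339/5 ≈ 1067.8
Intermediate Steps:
s(g, u) = 0 (s(g, u) = (⅑)*0 = 0)
f = -64/5 (f = -⅕*64 = -64/5 ≈ -12.800)
P = 64/5 (P = -1*(-64/5) = 64/5 ≈ 12.800)
I(J, C) = 7*J (I(J, C) = J*(7 + 0) = J*7 = 7*J)
F = -1055 (F = 3 + (-92 - 7*138) = 3 + (-92 - 1*966) = 3 + (-92 - 966) = 3 - 1058 = -1055)
P - F = 64/5 - 1*(-1055) = 64/5 + 1055 = 5339/5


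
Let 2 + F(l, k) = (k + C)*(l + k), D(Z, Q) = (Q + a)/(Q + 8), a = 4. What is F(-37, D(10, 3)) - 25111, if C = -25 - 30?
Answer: -2799473/121 ≈ -23136.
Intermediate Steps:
C = -55
D(Z, Q) = (4 + Q)/(8 + Q) (D(Z, Q) = (Q + 4)/(Q + 8) = (4 + Q)/(8 + Q))
F(l, k) = -2 + (-55 + k)*(k + l) (F(l, k) = -2 + (k - 55)*(l + k) = -2 + (-55 + k)*(k + l))
F(-37, D(10, 3)) - 25111 = (-2 + ((4 + 3)/(8 + 3))**2 - 55*(4 + 3)/(8 + 3) - 55*(-37) + ((4 + 3)/(8 + 3))*(-37)) - 25111 = (-2 + (7/11)**2 - 55*7/11 + 2035 + (7/11)*(-37)) - 25111 = (-2 + 49/121 - 35 + 2035 - 259/11) - 25111 = 238958/121 - 25111 = -2799473/121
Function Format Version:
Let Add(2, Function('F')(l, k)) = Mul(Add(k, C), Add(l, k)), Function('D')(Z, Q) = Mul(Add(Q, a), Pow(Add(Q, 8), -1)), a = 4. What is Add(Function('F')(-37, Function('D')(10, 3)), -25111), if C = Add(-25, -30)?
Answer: Rational(-2799473, 121) ≈ -23136.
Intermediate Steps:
C = -55
Function('D')(Z, Q) = Mul(Pow(Add(8, Q), -1), Add(4, Q)) (Function('D')(Z, Q) = Mul(Add(Q, 4), Pow(Add(Q, 8), -1)) = Mul(Add(4, Q), Pow(Add(8, Q), -1)) = Mul(Pow(Add(8, Q), -1), Add(4, Q)))
Function('F')(l, k) = Add(-2, Mul(Add(-55, k), Add(k, l))) (Function('F')(l, k) = Add(-2, Mul(Add(k, -55), Add(l, k))) = Add(-2, Mul(Add(-55, k), Add(k, l))))
Add(Function('F')(-37, Function('D')(10, 3)), -25111) = Add(Add(-2, Pow(Mul(Pow(Add(8, 3), -1), Add(4, 3)), 2), Mul(-55, Mul(Pow(Add(8, 3), -1), Add(4, 3))), Mul(-55, -37), Mul(Mul(Pow(Add(8, 3), -1), Add(4, 3)), -37)), -25111) = Add(Add(-2, Pow(Mul(Pow(11, -1), 7), 2), Mul(-55, Mul(Pow(11, -1), 7)), 2035, Mul(Mul(Pow(11, -1), 7), -37)), -25111) = Add(Add(-2, Pow(Mul(Rational(1, 11), 7), 2), Mul(-55, Mul(Rational(1, 11), 7)), 2035, Mul(Mul(Rational(1, 11), 7), -37)), -25111) = Add(Add(-2, Pow(Rational(7, 11), 2), Mul(-55, Rational(7, 11)), 2035, Mul(Rational(7, 11), -37)), -25111) = Add(Add(-2, Rational(49, 121), -35, 2035, Rational(-259, 11)), -25111) = Add(Rational(238958, 121), -25111) = Rational(-2799473, 121)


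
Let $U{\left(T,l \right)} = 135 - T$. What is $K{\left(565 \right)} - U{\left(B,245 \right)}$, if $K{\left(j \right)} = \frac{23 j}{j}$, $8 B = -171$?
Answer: $- \frac{1067}{8} \approx -133.38$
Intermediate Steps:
$B = - \frac{171}{8}$ ($B = \frac{1}{8} \left(-171\right) = - \frac{171}{8} \approx -21.375$)
$K{\left(j \right)} = 23$
$K{\left(565 \right)} - U{\left(B,245 \right)} = 23 - \left(135 - - \frac{171}{8}\right) = 23 - \left(135 + \frac{171}{8}\right) = 23 - \frac{1251}{8} = - \frac{1067}{8}$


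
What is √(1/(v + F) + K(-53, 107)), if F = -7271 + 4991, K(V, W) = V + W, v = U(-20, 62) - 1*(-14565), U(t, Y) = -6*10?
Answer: √322813839/2445 ≈ 7.3485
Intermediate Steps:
U(t, Y) = -60
v = 14505 (v = -60 - 1*(-14565) = -60 + 14565 = 14505)
F = -2280
√(1/(v + F) + K(-53, 107)) = √(1/(14505 - 2280) + (-53 + 107)) = √(1/12225 + 54) = √(660151/12225) = √322813839/2445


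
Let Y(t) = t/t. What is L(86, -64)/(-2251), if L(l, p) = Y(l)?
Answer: -1/2251 ≈ -0.00044425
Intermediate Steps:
Y(t) = 1
L(l, p) = 1
L(86, -64)/(-2251) = 1/(-2251) = 1*(-1/2251) = -1/2251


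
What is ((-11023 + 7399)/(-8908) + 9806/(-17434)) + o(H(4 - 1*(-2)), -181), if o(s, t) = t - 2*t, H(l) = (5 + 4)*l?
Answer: 3510688000/19412759 ≈ 180.84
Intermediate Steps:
H(l) = 9*l
o(s, t) = -t
((-11023 + 7399)/(-8908) + 9806/(-17434)) + o(H(4 - 1*(-2)), -181) = ((-11023 + 7399)/(-8908) + 9806/(-17434)) - 1*(-181) = (-3624*(-1/8908) + 9806*(-1/17434)) + 181 = (906/2227 - 4903/8717) + 181 = -3021379/19412759 + 181 = 3510688000/19412759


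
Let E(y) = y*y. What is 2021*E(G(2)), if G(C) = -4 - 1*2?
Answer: 72756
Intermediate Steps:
G(C) = -6 (G(C) = -4 - 2 = -6)
E(y) = y**2
2021*E(G(2)) = 2021*(-6)**2 = 2021*36 = 72756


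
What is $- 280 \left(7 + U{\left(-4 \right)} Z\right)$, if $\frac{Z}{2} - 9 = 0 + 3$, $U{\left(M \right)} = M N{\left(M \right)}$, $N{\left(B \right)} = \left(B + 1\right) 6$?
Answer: $-485800$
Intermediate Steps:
$N{\left(B \right)} = 6 + 6 B$ ($N{\left(B \right)} = \left(1 + B\right) 6 = 6 + 6 B$)
$U{\left(M \right)} = M \left(6 + 6 M\right)$
$Z = 24$ ($Z = 18 + 2 \left(0 + 3\right) = 18 + 2 \cdot 3 = 18 + 6 = 24$)
$- 280 \left(7 + U{\left(-4 \right)} Z\right) = - 280 \left(7 + 6 \left(-4\right) \left(1 - 4\right) 24\right) = - 280 \left(7 + 6 \left(-4\right) \left(-3\right) 24\right) = - 280 \left(7 + 72 \cdot 24\right) = - 280 \left(7 + 1728\right) = \left(-280\right) 1735 = -485800$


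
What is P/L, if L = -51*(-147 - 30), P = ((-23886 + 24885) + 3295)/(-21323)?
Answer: -4294/192482721 ≈ -2.2308e-5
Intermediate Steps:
P = -4294/21323 (P = (999 + 3295)*(-1/21323) = 4294*(-1/21323) = -4294/21323 ≈ -0.20138)
L = 9027 (L = -51*(-177) = 9027)
P/L = -4294/21323/9027 = -4294/21323*1/9027 = -4294/192482721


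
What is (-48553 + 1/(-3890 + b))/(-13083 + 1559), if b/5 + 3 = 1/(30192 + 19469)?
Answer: 9415698838261/2234805528800 ≈ 4.2132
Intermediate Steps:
b = -744910/49661 (b = -15 + 5/(30192 + 19469) = -15 + 5/49661 = -744910/49661 ≈ -15.000)
(-48553 + 1/(-3890 + b))/(-13083 + 1559) = (-48553 + 1/(-3890 - 744910/49661))/(-13083 + 1559) = (-48553 + 1/(-193926200/49661))/(-11524) = (-48553 - 49661/193926200)*(-1/11524) = -9415698838261/193926200*(-1/11524) = 9415698838261/2234805528800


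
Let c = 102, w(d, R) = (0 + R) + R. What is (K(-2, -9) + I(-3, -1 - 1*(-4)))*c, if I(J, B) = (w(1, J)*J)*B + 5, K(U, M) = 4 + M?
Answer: 5508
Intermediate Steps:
w(d, R) = 2*R (w(d, R) = R + R = 2*R)
I(J, B) = 5 + 2*B*J² (I(J, B) = ((2*J)*J)*B + 5 = (2*J²)*B + 5 = 2*B*J² + 5 = 5 + 2*B*J²)
(K(-2, -9) + I(-3, -1 - 1*(-4)))*c = ((4 - 9) + (5 + 2*(-1 - 1*(-4))*(-3)²))*102 = (-5 + (5 + 2*(-1 + 4)*9))*102 = (-5 + (5 + 2*3*9))*102 = (-5 + (5 + 54))*102 = (-5 + 59)*102 = 54*102 = 5508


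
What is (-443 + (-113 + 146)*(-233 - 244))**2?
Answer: 261921856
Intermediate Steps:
(-443 + (-113 + 146)*(-233 - 244))**2 = (-443 + 33*(-477))**2 = (-443 - 15741)**2 = (-16184)**2 = 261921856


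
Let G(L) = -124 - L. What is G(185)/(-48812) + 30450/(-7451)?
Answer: -1484023041/363698212 ≈ -4.0804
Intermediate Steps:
G(185)/(-48812) + 30450/(-7451) = (-124 - 1*185)/(-48812) + 30450/(-7451) = (-124 - 185)*(-1/48812) + 30450*(-1/7451) = -309*(-1/48812) - 30450/7451 = 309/48812 - 30450/7451 = -1484023041/363698212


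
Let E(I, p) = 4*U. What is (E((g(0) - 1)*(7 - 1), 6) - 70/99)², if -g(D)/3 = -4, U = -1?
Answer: 217156/9801 ≈ 22.157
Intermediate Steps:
g(D) = 12 (g(D) = -3*(-4) = 12)
E(I, p) = -4 (E(I, p) = 4*(-1) = -4)
(E((g(0) - 1)*(7 - 1), 6) - 70/99)² = (-4 - 70/99)² = (-466/99)² = 217156/9801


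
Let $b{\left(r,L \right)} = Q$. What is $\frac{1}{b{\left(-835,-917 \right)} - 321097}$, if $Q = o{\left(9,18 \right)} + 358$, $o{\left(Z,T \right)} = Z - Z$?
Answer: $- \frac{1}{320739} \approx -3.1178 \cdot 10^{-6}$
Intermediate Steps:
$o{\left(Z,T \right)} = 0$
$Q = 358$ ($Q = 0 + 358 = 358$)
$b{\left(r,L \right)} = 358$
$\frac{1}{b{\left(-835,-917 \right)} - 321097} = \frac{1}{358 - 321097} = \frac{1}{-320739} = - \frac{1}{320739}$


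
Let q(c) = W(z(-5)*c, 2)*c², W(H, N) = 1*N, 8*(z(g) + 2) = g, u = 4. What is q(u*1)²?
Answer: 1024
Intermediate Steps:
z(g) = -2 + g/8
W(H, N) = N
q(c) = 2*c²
q(u*1)² = (2*(4*1)²)² = (2*4²)² = (2*16)² = 32² = 1024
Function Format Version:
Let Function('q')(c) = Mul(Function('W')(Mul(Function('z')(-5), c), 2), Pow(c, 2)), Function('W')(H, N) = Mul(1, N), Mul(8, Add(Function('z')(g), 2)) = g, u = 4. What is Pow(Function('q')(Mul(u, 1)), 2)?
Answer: 1024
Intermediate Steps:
Function('z')(g) = Add(-2, Mul(Rational(1, 8), g))
Function('W')(H, N) = N
Function('q')(c) = Mul(2, Pow(c, 2))
Pow(Function('q')(Mul(u, 1)), 2) = Pow(Mul(2, Pow(Mul(4, 1), 2)), 2) = Pow(Mul(2, Pow(4, 2)), 2) = Pow(Mul(2, 16), 2) = Pow(32, 2) = 1024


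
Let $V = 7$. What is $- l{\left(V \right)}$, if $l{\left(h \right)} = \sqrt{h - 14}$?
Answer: $- i \sqrt{7} \approx - 2.6458 i$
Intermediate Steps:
$l{\left(h \right)} = \sqrt{-14 + h}$
$- l{\left(V \right)} = - \sqrt{-14 + 7} = - \sqrt{-7} = - i \sqrt{7}$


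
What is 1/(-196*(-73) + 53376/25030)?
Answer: 12515/179091308 ≈ 6.9881e-5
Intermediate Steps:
1/(-196*(-73) + 53376/25030) = 1/(14308 + 53376*(1/25030)) = 1/(14308 + 26688/12515) = 1/(179091308/12515) = 12515/179091308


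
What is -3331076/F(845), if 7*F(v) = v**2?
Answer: -23317532/714025 ≈ -32.656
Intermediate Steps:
F(v) = v**2/7
-3331076/F(845) = -3331076/((1/7)*845**2) = -3331076/((1/7)*714025) = -3331076/714025/7 = -3331076*7/714025 = -23317532/714025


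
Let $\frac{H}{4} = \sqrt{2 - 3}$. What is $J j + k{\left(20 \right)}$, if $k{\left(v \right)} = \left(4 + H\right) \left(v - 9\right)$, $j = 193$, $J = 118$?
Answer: $22818 + 44 i \approx 22818.0 + 44.0 i$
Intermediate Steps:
$H = 4 i$ ($H = 4 \sqrt{2 - 3} = 4 \sqrt{-1} = 4 i \approx 4.0 i$)
$k{\left(v \right)} = \left(-9 + v\right) \left(4 + 4 i\right)$ ($k{\left(v \right)} = \left(4 + 4 i\right) \left(v - 9\right) = \left(4 + 4 i\right) \left(-9 + v\right) = \left(-9 + v\right) \left(4 + 4 i\right)$)
$J j + k{\left(20 \right)} = 118 \cdot 193 + \left(-36 - 36 i + 4 \cdot 20 + 4 i 20\right) = 22774 + \left(-36 - 36 i + 80 + 80 i\right) = 22774 + \left(44 + 44 i\right) = 22818 + 44 i$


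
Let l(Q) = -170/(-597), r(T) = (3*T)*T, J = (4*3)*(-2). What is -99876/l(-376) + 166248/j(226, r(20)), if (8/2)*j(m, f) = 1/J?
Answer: -1386396666/85 ≈ -1.6311e+7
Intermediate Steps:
J = -24 (J = 12*(-2) = -24)
r(T) = 3*T²
l(Q) = 170/597 (l(Q) = -170*(-1/597) = 170/597)
j(m, f) = -1/96 (j(m, f) = (¼)/(-24) = (¼)*(-1/24) = -1/96)
-99876/l(-376) + 166248/j(226, r(20)) = -99876/170/597 + 166248/(-1/96) = -99876*597/170 + 166248*(-96) = -29812986/85 - 15959808 = -1386396666/85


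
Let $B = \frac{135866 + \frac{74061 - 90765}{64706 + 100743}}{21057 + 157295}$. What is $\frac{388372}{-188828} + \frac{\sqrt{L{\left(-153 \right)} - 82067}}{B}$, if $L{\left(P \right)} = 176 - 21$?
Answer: $- \frac{97093}{47207} + \frac{29508160048 i \sqrt{20478}}{11239438565} \approx -2.0568 + 375.7 i$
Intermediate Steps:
$L{\left(P \right)} = 155$
$B = \frac{11239438565}{14754080024}$ ($B = \frac{135866 - \frac{16704}{165449}}{178352} = \left(135866 - \frac{16704}{165449}\right) \frac{1}{178352} = \frac{22478877130}{165449} \cdot \frac{1}{178352} = \frac{11239438565}{14754080024} \approx 0.76179$)
$\frac{388372}{-188828} + \frac{\sqrt{L{\left(-153 \right)} - 82067}}{B} = \frac{388372}{-188828} + \frac{\sqrt{155 - 82067}}{\frac{11239438565}{14754080024}} = 388372 \left(- \frac{1}{188828}\right) + \sqrt{-81912} \cdot \frac{14754080024}{11239438565} = - \frac{97093}{47207} + 2 i \sqrt{20478} \cdot \frac{14754080024}{11239438565} = - \frac{97093}{47207} + \frac{29508160048 i \sqrt{20478}}{11239438565}$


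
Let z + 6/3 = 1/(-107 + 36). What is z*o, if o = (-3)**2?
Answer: -1287/71 ≈ -18.127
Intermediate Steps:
z = -143/71 (z = -2 + 1/(-107 + 36) = -2 + 1/(-71) = -2 - 1/71 = -143/71 ≈ -2.0141)
o = 9
z*o = -143/71*9 = -1287/71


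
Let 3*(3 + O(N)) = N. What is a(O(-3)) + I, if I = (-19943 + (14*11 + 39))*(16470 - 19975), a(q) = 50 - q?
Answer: 69223804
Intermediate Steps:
O(N) = -3 + N/3
I = 69223750 (I = (-19943 + (154 + 39))*(-3505) = (-19943 + 193)*(-3505) = -19750*(-3505) = 69223750)
a(O(-3)) + I = (50 - (-3 + (⅓)*(-3))) + 69223750 = (50 - (-3 - 1)) + 69223750 = (50 - 1*(-4)) + 69223750 = (50 + 4) + 69223750 = 54 + 69223750 = 69223804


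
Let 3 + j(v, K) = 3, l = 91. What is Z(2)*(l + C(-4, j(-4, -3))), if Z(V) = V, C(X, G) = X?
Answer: 174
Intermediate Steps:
j(v, K) = 0 (j(v, K) = -3 + 3 = 0)
Z(2)*(l + C(-4, j(-4, -3))) = 2*(91 - 4) = 2*87 = 174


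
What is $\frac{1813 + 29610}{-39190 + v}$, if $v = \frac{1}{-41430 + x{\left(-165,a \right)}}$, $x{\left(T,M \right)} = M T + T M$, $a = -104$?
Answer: $- \frac{31916790}{39805843} \approx -0.80181$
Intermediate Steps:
$x{\left(T,M \right)} = 2 M T$ ($x{\left(T,M \right)} = M T + M T = 2 M T$)
$v = - \frac{1}{7110}$ ($v = \frac{1}{-41430 + 2 \left(-104\right) \left(-165\right)} = \frac{1}{-41430 + 34320} = \frac{1}{-7110} = - \frac{1}{7110} \approx -0.00014065$)
$\frac{1813 + 29610}{-39190 + v} = \frac{1813 + 29610}{-39190 - \frac{1}{7110}} = \frac{31423}{- \frac{278640901}{7110}} = 31423 \left(- \frac{7110}{278640901}\right) = - \frac{31916790}{39805843}$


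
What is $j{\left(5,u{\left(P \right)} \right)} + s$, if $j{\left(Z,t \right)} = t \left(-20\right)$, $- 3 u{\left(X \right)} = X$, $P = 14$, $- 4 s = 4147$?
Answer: $- \frac{11321}{12} \approx -943.42$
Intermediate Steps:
$s = - \frac{4147}{4}$ ($s = \left(- \frac{1}{4}\right) 4147 = - \frac{4147}{4} \approx -1036.8$)
$u{\left(X \right)} = - \frac{X}{3}$
$j{\left(Z,t \right)} = - 20 t$
$j{\left(5,u{\left(P \right)} \right)} + s = - 20 \left(\left(- \frac{1}{3}\right) 14\right) - \frac{4147}{4} = \left(-20\right) \left(- \frac{14}{3}\right) - \frac{4147}{4} = \frac{280}{3} - \frac{4147}{4} = - \frac{11321}{12}$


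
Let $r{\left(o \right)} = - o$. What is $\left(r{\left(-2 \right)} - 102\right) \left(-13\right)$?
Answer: $1300$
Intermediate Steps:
$\left(r{\left(-2 \right)} - 102\right) \left(-13\right) = \left(\left(-1\right) \left(-2\right) - 102\right) \left(-13\right) = \left(2 - 102\right) \left(-13\right) = \left(-100\right) \left(-13\right) = 1300$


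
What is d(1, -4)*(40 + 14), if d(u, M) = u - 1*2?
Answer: -54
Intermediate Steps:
d(u, M) = -2 + u (d(u, M) = u - 2 = -2 + u)
d(1, -4)*(40 + 14) = (-2 + 1)*(40 + 14) = -1*54 = -54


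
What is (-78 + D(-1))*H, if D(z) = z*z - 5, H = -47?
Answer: 3854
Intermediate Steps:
D(z) = -5 + z**2 (D(z) = z**2 - 5 = -5 + z**2)
(-78 + D(-1))*H = (-78 + (-5 + (-1)**2))*(-47) = (-78 + (-5 + 1))*(-47) = (-78 - 4)*(-47) = -82*(-47) = 3854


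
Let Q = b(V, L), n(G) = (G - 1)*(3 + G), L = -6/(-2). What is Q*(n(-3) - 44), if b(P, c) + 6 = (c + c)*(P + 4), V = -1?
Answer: -528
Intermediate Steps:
L = 3 (L = -6*(-½) = 3)
b(P, c) = -6 + 2*c*(4 + P) (b(P, c) = -6 + (c + c)*(P + 4) = -6 + (2*c)*(4 + P) = -6 + 2*c*(4 + P))
n(G) = (-1 + G)*(3 + G)
Q = 12 (Q = -6 + 8*3 + 2*(-1)*3 = -6 + 24 - 6 = 12)
Q*(n(-3) - 44) = 12*((-3 + (-3)² + 2*(-3)) - 44) = 12*((-3 + 9 - 6) - 44) = 12*(0 - 44) = 12*(-44) = -528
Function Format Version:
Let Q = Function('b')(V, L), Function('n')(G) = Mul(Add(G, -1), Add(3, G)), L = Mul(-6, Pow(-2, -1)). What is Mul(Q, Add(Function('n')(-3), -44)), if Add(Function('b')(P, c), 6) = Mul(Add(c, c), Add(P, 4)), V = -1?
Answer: -528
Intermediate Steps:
L = 3 (L = Mul(-6, Rational(-1, 2)) = 3)
Function('b')(P, c) = Add(-6, Mul(2, c, Add(4, P))) (Function('b')(P, c) = Add(-6, Mul(Add(c, c), Add(P, 4))) = Add(-6, Mul(Mul(2, c), Add(4, P))) = Add(-6, Mul(2, c, Add(4, P))))
Function('n')(G) = Mul(Add(-1, G), Add(3, G))
Q = 12 (Q = Add(-6, Mul(8, 3), Mul(2, -1, 3)) = Add(-6, 24, -6) = 12)
Mul(Q, Add(Function('n')(-3), -44)) = Mul(12, Add(Add(-3, Pow(-3, 2), Mul(2, -3)), -44)) = Mul(12, Add(Add(-3, 9, -6), -44)) = Mul(12, Add(0, -44)) = Mul(12, -44) = -528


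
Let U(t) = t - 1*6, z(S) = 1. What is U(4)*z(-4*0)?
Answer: -2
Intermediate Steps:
U(t) = -6 + t (U(t) = t - 6 = -6 + t)
U(4)*z(-4*0) = (-6 + 4)*1 = -2*1 = -2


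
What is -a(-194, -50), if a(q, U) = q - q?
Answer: 0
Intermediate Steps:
a(q, U) = 0
-a(-194, -50) = -1*0 = 0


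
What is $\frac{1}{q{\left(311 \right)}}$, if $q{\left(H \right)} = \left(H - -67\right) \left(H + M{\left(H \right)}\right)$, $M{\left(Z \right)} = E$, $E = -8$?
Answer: $\frac{1}{114534} \approx 8.731 \cdot 10^{-6}$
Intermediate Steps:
$M{\left(Z \right)} = -8$
$q{\left(H \right)} = \left(-8 + H\right) \left(67 + H\right)$ ($q{\left(H \right)} = \left(H - -67\right) \left(H - 8\right) = \left(H + \left(-47 + 114\right)\right) \left(-8 + H\right) = \left(H + 67\right) \left(-8 + H\right) = \left(67 + H\right) \left(-8 + H\right) = \left(-8 + H\right) \left(67 + H\right)$)
$\frac{1}{q{\left(311 \right)}} = \frac{1}{-536 + 311^{2} + 59 \cdot 311} = \frac{1}{-536 + 96721 + 18349} = \frac{1}{114534}$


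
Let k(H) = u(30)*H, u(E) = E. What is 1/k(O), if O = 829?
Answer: 1/24870 ≈ 4.0209e-5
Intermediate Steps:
k(H) = 30*H
1/k(O) = 1/(30*829) = 1/24870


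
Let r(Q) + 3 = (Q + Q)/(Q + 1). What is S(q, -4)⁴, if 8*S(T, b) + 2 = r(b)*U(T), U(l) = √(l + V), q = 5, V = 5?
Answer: (6 + √10)⁴/331776 ≈ 0.021241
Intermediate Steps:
r(Q) = -3 + 2*Q/(1 + Q) (r(Q) = -3 + (Q + Q)/(Q + 1) = -3 + (2*Q)/(1 + Q) = -3 + 2*Q/(1 + Q))
U(l) = √(5 + l) (U(l) = √(l + 5) = √(5 + l))
S(T, b) = -¼ + √(5 + T)*(-3 - b)/(8*(1 + b)) (S(T, b) = -¼ + (((-3 - b)/(1 + b))*√(5 + T))/8 = -¼ + (√(5 + T)*(-3 - b)/(1 + b))/8 = -¼ + √(5 + T)*(-3 - b)/(8*(1 + b)))
S(q, -4)⁴ = ((-2 - 2*(-4) + √(5 + 5)*(-3 - 1*(-4)))/(8*(1 - 4)))⁴ = ((⅛)*(-2 + 8 + √10*(-3 + 4))/(-3))⁴ = ((⅛)*(-⅓)*(-2 + 8 + √10*1))⁴ = ((⅛)*(-⅓)*(-2 + 8 + √10))⁴ = ((⅛)*(-⅓)*(6 + √10))⁴ = (-¼ - √10/24)⁴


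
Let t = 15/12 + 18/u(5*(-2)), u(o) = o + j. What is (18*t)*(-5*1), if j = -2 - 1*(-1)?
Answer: 765/22 ≈ 34.773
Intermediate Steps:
j = -1 (j = -2 + 1 = -1)
u(o) = -1 + o (u(o) = o - 1 = -1 + o)
t = -17/44 (t = 15/12 + 18/(-1 + 5*(-2)) = 15*(1/12) + 18/(-1 - 10) = 5/4 + 18/(-11) = 5/4 + 18*(-1/11) = 5/4 - 18/11 = -17/44 ≈ -0.38636)
(18*t)*(-5*1) = (18*(-17/44))*(-5*1) = -153/22*(-5) = 765/22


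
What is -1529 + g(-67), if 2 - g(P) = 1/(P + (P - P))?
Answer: -102308/67 ≈ -1527.0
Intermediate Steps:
g(P) = 2 - 1/P (g(P) = 2 - 1/(P + (P - P)) = 2 - 1/(P + 0) = 2 - 1/P)
-1529 + g(-67) = -1529 + (2 - 1/(-67)) = -1529 + (2 - 1*(-1/67)) = -1529 + (2 + 1/67) = -1529 + 135/67 = -102308/67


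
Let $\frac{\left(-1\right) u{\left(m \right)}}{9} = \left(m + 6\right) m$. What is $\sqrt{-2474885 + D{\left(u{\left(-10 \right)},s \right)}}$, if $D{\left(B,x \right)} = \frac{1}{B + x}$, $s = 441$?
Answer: $\frac{2 i \sqrt{50116421}}{9} \approx 1573.2 i$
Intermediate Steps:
$u{\left(m \right)} = - 9 m \left(6 + m\right)$ ($u{\left(m \right)} = - 9 \left(m + 6\right) m = - 9 \left(6 + m\right) m = - 9 m \left(6 + m\right)$)
$\sqrt{-2474885 + D{\left(u{\left(-10 \right)},s \right)}} = \sqrt{-2474885 + \frac{1}{\left(-9\right) \left(-10\right) \left(6 - 10\right) + 441}} = \sqrt{-2474885 + \frac{1}{\left(-9\right) \left(-10\right) \left(-4\right) + 441}} = \sqrt{-2474885 + \frac{1}{-360 + 441}} = \sqrt{-2474885 + \frac{1}{81}} = \sqrt{- \frac{200465684}{81}} = \frac{2 i \sqrt{50116421}}{9}$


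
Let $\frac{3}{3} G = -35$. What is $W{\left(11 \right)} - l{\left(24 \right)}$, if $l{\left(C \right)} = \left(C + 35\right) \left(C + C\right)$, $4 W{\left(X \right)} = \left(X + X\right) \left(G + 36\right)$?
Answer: $- \frac{5653}{2} \approx -2826.5$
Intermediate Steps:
$G = -35$
$W{\left(X \right)} = \frac{X}{2}$ ($W{\left(X \right)} = \frac{\left(X + X\right) \left(-35 + 36\right)}{4} = \frac{2 X 1}{4} = \frac{2 X}{4} = \frac{X}{2}$)
$l{\left(C \right)} = 2 C \left(35 + C\right)$ ($l{\left(C \right)} = \left(35 + C\right) 2 C = 2 C \left(35 + C\right)$)
$W{\left(11 \right)} - l{\left(24 \right)} = \frac{1}{2} \cdot 11 - 2 \cdot 24 \left(35 + 24\right) = \frac{11}{2} - 2 \cdot 24 \cdot 59 = \frac{11}{2} - 2832 = - \frac{5653}{2}$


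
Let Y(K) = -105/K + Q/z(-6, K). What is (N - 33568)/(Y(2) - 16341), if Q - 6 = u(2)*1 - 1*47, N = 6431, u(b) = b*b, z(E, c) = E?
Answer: 81411/49162 ≈ 1.6560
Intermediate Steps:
u(b) = b²
Q = -37 (Q = 6 + (2²*1 - 1*47) = 6 + (4*1 - 47) = 6 + (4 - 47) = 6 - 43 = -37)
Y(K) = 37/6 - 105/K (Y(K) = -105/K - 37/(-6) = -105/K - 37*(-⅙) = -105/K + 37/6 = 37/6 - 105/K)
(N - 33568)/(Y(2) - 16341) = (6431 - 33568)/((37/6 - 105/2) - 16341) = -27137/((37/6 - 105*½) - 16341) = -27137/((37/6 - 105/2) - 16341) = -27137/(-139/3 - 16341) = -27137/(-49162/3) = -27137*(-3/49162) = 81411/49162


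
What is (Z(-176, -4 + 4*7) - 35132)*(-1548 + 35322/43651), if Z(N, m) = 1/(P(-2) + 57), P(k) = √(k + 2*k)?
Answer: 2574367061089626/47361335 + 22512142*I*√6/47361335 ≈ 5.4356e+7 + 1.1643*I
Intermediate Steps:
P(k) = √3*√k (P(k) = √(3*k) = √3*√k)
Z(N, m) = 1/(57 + I*√6) (Z(N, m) = 1/(√3*√(-2) + 57) = 1/(√3*(I*√2) + 57) = 1/(I*√6 + 57) = 1/(57 + I*√6))
(Z(-176, -4 + 4*7) - 35132)*(-1548 + 35322/43651) = ((19/1085 - I*√6/3255) - 35132)*(-1548 + 35322/43651) = (-38118201/1085 - I*√6/3255)*(-1548 + 35322*(1/43651)) = (-38118201/1085 - I*√6/3255)*(-1548 + 35322/43651) = (-38118201/1085 - I*√6/3255)*(-67536426/43651) = 2574367061089626/47361335 + 22512142*I*√6/47361335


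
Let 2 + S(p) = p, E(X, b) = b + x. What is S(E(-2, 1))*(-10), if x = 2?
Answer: -10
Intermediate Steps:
E(X, b) = 2 + b (E(X, b) = b + 2 = 2 + b)
S(p) = -2 + p
S(E(-2, 1))*(-10) = (-2 + (2 + 1))*(-10) = (-2 + 3)*(-10) = 1*(-10) = -10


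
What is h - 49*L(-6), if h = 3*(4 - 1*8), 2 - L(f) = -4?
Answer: -306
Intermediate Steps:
L(f) = 6 (L(f) = 2 - 1*(-4) = 2 + 4 = 6)
h = -12 (h = 3*(4 - 8) = 3*(-4) = -12)
h - 49*L(-6) = -12 - 49*6 = -12 - 294 = -306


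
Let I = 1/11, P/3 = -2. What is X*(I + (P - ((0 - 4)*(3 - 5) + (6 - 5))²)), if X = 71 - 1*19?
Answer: -49712/11 ≈ -4519.3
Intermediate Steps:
P = -6 (P = 3*(-2) = -6)
I = 1/11 ≈ 0.090909
X = 52 (X = 71 - 19 = 52)
X*(I + (P - ((0 - 4)*(3 - 5) + (6 - 5))²)) = 52*(1/11 + (-6 - ((0 - 4)*(3 - 5) + (6 - 5))²)) = 52*(1/11 + (-6 - (-4*(-2) + 1)²)) = 52*(1/11 + (-6 - (8 + 1)²)) = 52*(1/11 + (-6 - 1*9²)) = 52*(1/11 + (-6 - 1*81)) = 52*(1/11 + (-6 - 81)) = 52*(1/11 - 87) = 52*(-956/11) = -49712/11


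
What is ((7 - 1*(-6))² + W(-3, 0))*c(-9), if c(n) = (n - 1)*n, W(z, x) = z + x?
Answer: 14940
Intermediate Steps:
W(z, x) = x + z
c(n) = n*(-1 + n) (c(n) = (-1 + n)*n = n*(-1 + n))
((7 - 1*(-6))² + W(-3, 0))*c(-9) = ((7 - 1*(-6))² + (0 - 3))*(-9*(-1 - 9)) = ((7 + 6)² - 3)*(-9*(-10)) = (13² - 3)*90 = (169 - 3)*90 = 166*90 = 14940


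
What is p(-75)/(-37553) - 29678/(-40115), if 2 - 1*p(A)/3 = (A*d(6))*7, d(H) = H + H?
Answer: 5015264/21217445 ≈ 0.23637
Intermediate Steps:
d(H) = 2*H
p(A) = 6 - 252*A (p(A) = 6 - 3*A*(2*6)*7 = 6 - 3*A*12*7 = 6 - 3*12*A*7 = 6 - 252*A)
p(-75)/(-37553) - 29678/(-40115) = (6 - 252*(-75))/(-37553) - 29678/(-40115) = (6 + 18900)*(-1/37553) - 29678*(-1/40115) = 18906*(-1/37553) + 418/565 = -18906/37553 + 418/565 = 5015264/21217445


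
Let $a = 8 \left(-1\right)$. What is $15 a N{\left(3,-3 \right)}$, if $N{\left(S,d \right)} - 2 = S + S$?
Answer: $-960$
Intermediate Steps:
$N{\left(S,d \right)} = 2 + 2 S$ ($N{\left(S,d \right)} = 2 + \left(S + S\right) = 2 + 2 S$)
$a = -8$
$15 a N{\left(3,-3 \right)} = 15 \left(-8\right) \left(2 + 2 \cdot 3\right) = - 120 \left(2 + 6\right) = \left(-120\right) 8 = -960$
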